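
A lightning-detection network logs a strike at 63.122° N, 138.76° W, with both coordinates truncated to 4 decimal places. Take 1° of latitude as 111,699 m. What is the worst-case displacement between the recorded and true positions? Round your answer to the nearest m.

12 m

Truncating at 4 decimal places can drop up to a full unit in the last place, so each coordinate may be off by as much as 0.0001°.
North–south component: 0.0001° × 111699 = 11.1699 m.
Longitude error → 0.0001 × 111699 × cos 63.122° = 0.0001 × 111699 × 0.4521 ≈ 5.04983 m.
The two errors are perpendicular, so the maximum displacement is √(11.1699² + 5.04983²) ≈ 12.2584 m.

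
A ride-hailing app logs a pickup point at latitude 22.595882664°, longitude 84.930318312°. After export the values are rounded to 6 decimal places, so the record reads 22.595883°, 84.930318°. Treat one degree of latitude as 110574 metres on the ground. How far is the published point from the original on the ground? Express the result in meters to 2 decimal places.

0.05 meters

The latitude changed by -0.000000336° and the longitude by +0.000000312°.
N–S: -0.000000336° × 110574 m/° = -0.0371529 m.
East–west at this latitude: 0.000000312° × 110574 × cos 22.5959° ≈ 0.000000312 × 102086 = 0.0318509 m.
Distance: √(0.0371529² + 0.0318509²) ≈ 0.0489368 m.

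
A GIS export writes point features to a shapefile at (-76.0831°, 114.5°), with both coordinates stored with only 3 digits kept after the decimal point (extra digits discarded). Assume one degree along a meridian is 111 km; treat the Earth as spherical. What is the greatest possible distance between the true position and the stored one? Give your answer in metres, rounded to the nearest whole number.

Truncating at 3 decimal places can drop up to a full unit in the last place, so each coordinate may be off by as much as 0.001°.
North–south component: 0.001° × 111000 = 111 m.
East–west component at 76.0831°: 0.001° × 111000 × cos 76.0831° ≈ 0.001 × 26697.1 ≈ 26.6971 m.
The two errors are perpendicular, so the maximum displacement is √(111² + 26.6971²) ≈ 114.165 m.

114 metres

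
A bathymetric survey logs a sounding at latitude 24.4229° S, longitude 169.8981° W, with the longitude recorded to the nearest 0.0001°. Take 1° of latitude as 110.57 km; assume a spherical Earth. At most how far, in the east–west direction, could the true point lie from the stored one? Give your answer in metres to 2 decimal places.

5.03 metres

Rounding to 4 decimal places leaves the longitude within ±5e-05° of the true value.
Parallels shrink by cos φ, so at 24.4229° a degree of longitude is 110570 × 0.9105 ≈ 100676 m.
East–west error: 5e-05° × 100676 m/° ≈ 5.0338 m.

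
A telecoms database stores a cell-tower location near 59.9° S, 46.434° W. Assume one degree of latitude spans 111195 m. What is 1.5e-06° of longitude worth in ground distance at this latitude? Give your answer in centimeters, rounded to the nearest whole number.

1.5e-06° of longitude at 59.9° is 1.5e-06 × 111195 × cos 59.9° ≈ 1.5e-06 × 55765.5 = 0.0836482 m.
That is 0.0836482 m = 8.3648 cm.

8 centimeters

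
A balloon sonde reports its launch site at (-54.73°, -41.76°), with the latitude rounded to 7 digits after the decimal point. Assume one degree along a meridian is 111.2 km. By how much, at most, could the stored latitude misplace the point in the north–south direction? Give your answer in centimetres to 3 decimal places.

0.556 centimetres

Rounding to 7 decimal places leaves the latitude within ±5e-08° of the true value.
Along the meridian that is 5e-08° × 111200 m/° = 0.00556 m.
That is 0.00556 m = 0.556 cm.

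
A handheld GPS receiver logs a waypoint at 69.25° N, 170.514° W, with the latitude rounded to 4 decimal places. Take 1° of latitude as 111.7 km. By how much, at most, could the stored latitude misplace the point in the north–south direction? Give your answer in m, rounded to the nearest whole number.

Rounding to 4 decimal places leaves the latitude within ±5e-05° of the true value.
Along the meridian that is 5e-05° × 111700 m/° = 5.585 m.

6 m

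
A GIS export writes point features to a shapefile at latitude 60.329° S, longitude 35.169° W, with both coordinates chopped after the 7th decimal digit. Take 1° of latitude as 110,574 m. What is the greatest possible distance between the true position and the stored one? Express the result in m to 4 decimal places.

Truncating at 7 decimal places can drop up to a full unit in the last place, so each coordinate may be off by as much as 1e-07°.
Latitude error → 1e-07 × 110574 = 0.0110574 m along the meridian.
E–W at 60.329°: 1e-07° × 110574 × cos 60.329° = 1e-07 × 110574 × 0.4950 ≈ 0.00547362 m.
Combining orthogonally: (0.0110574² + 0.00547362²)^½ ≈ 0.012338 m.

0.0123 m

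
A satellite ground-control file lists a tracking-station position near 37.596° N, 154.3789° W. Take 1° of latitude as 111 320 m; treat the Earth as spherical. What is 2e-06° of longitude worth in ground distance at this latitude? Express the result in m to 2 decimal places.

At 37.596° a degree of longitude is 111320 × cos 37.596° ≈ 88202.4 m, so 2e-06° corresponds to 0.176405 m.

0.18 m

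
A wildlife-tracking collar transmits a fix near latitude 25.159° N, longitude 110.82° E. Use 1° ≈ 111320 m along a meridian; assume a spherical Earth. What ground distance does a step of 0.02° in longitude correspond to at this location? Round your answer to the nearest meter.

2015 meters

One degree of longitude here spans 111320 × cos 25.159° = 111320 × 0.9051 ≈ 100759 m; 0.02° of that is 2015.18 m.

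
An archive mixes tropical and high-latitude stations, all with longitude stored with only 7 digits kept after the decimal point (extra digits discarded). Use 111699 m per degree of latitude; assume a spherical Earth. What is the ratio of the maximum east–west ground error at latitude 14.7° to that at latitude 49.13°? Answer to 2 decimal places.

Truncating at 7 decimal places can drop up to a full unit in the last place, so the longitude may be off by as much as 1e-07°.
Error at 14.7° = 1e-07° × 111699 × cos 14.7° ≈ 0.01117 × 0.9673 = 0.010804 m.
Error at 49.13° = 1e-07° × 111699 × cos 49.13° ≈ 0.01117 × 0.6543 = 0.007309 m.
The ratio reduces to cos 14.7° / cos 49.13° = 0.9673/0.6543 ≈ 1.4782.

1.48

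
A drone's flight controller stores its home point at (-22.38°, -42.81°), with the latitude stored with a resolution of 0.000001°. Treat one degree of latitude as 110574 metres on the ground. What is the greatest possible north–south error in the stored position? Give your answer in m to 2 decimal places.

0.06 m

With a 0.000001° grid the true value lies within half a step, ±0.000001°/2 = ±5e-07°, of the stored one.
Along the meridian that is 5e-07° × 110574 m/° = 0.055287 m.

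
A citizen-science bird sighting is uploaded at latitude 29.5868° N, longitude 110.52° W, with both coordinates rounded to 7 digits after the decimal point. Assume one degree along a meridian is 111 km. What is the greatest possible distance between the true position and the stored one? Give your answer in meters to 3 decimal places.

Rounding to 7 decimal places leaves each coordinate within ±5e-08° of the true value.
Latitude error → 5e-08 × 111000 = 0.00555 m along the meridian.
Longitude error → 5e-08 × 111000 × cos 29.5868° = 5e-08 × 111000 × 0.8696 ≈ 0.00482633 m.
Worst case both components are at the extreme and orthogonal: √(0.00555² + 0.00482633²) ≈ 0.00735499 m.

0.007 meters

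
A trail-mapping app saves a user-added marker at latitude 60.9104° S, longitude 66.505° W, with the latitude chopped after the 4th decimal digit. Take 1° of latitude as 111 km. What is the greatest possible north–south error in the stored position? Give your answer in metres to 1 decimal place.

11.1 metres

Truncating at 4 decimal places can drop up to a full unit in the last place, so the latitude may be off by as much as 0.0001°.
North–south distance: 0.0001° × 111000 m/° = 11.1 m.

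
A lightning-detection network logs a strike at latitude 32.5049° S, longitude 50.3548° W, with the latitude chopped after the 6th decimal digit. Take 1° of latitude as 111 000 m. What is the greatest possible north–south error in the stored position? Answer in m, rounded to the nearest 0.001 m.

0.111 m

Truncating at 6 decimal places can drop up to a full unit in the last place, so the latitude may be off by as much as 1e-06°.
Along the meridian that is 1e-06° × 111000 m/° = 0.111 m.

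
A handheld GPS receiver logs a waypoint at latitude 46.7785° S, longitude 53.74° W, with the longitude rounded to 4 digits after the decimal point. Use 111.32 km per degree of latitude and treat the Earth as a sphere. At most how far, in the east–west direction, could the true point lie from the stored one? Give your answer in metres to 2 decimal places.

Rounding to 4 decimal places leaves the longitude within ±5e-05° of the true value.
At latitude 46.7785° a degree of longitude spans 111320 m × cos 46.7785° = 111320 × 0.6848 ≈ 76234.2 m.
So at most 5e-05° × 76234.2 ≈ 3.81171 m east–west.

3.81 metres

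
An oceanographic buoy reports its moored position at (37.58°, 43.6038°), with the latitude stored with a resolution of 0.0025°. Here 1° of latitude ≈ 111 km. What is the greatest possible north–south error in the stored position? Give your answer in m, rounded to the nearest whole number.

139 m

With a 0.0025° grid the true value lies within half a step, ±0.0025°/2 = ±0.00125°, of the stored one.
North–south distance: 0.00125° × 111000 m/° = 138.75 m.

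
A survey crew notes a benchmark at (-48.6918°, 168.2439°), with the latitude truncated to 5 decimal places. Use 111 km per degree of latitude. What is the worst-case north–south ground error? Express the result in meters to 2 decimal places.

Truncating at 5 decimal places can drop up to a full unit in the last place, so the latitude may be off by as much as 1e-05°.
So the N–S error is at most 1e-05 × 111000 = 1.11 m.

1.11 meters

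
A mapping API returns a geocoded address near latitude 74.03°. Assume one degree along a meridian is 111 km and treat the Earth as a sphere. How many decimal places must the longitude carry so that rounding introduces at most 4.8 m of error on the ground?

At 74.03° one degree of longitude covers 111000 × cos 74.03° ≈ 111000 × 0.2751 ≈ 30539.9 m.
Rounding to N decimal places gives at most 0.5 × 10⁻ᴺ degrees of error, i.e. 0.5 × 10⁻ᴺ × 30539.9 m.
Need 0.5 × 30539.9 × 10⁻ᴺ ≤ 4.8 → 10⁻ᴺ ≤ 3.143e-04, so N ≥ 3.50.
N = 3 would give 15.3 m (too coarse); N = 4 gives 1.53 m ≤ 4.8 m.

4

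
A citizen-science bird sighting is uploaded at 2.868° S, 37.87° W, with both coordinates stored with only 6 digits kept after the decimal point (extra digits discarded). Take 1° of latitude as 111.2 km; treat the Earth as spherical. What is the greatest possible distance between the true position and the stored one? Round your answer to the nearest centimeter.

16 centimeters

Truncating at 6 decimal places can drop up to a full unit in the last place, so each coordinate may be off by as much as 1e-06°.
N–S: 1e-06° × 111200 m/° = 0.1112 m.
East–west component at 2.868°: 1e-06° × 111200 × cos 2.868° ≈ 1e-06 × 111061 ≈ 0.111061 m.
Worst case both components are at the extreme and orthogonal: √(0.1112² + 0.111061²) ≈ 0.157162 m.
That is 0.157162 m = 15.716 cm.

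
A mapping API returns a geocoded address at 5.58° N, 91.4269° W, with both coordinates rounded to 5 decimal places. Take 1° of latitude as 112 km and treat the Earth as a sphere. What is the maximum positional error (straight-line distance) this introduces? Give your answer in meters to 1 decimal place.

Rounding to 5 decimal places leaves each coordinate within ±5e-06° of the true value.
Latitude error → 5e-06 × 112000 = 0.56 m along the meridian.
Longitude error → 5e-06 × 112000 × cos 5.58° = 5e-06 × 112000 × 0.9953 ≈ 0.557346 m.
Combining orthogonally: (0.56² + 0.557346²)^½ ≈ 0.790085 m.

0.8 meters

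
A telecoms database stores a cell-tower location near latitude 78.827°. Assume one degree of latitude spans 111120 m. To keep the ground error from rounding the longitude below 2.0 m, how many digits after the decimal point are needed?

4 decimal places

At 78.827° one degree of longitude covers 111120 × cos 78.827° ≈ 111120 × 0.1938 ≈ 21532 m.
Rounding to N decimal places gives at most 0.5 × 10⁻ᴺ degrees of error, i.e. 0.5 × 10⁻ᴺ × 21532 m.
Need 0.5 × 21532 × 10⁻ᴺ ≤ 2.0 → 10⁻ᴺ ≤ 1.858e-04, so N ≥ 3.73.
At 3 places the error can reach 10.8 m, but 4 places keeps it to 1.08 m.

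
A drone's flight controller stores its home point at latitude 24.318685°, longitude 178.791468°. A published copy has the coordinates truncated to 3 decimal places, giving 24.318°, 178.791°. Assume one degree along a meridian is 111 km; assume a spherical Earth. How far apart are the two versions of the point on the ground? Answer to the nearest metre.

Δlat = 24.318685 − 24.318 = +0.000685°; Δlon = 178.791468 − 178.791 = +0.000468°.
N–S: 0.000685° × 111000 m/° = 76.035 m.
East–west at this latitude: 0.000468° × 111000 × cos 24.318° ≈ 0.000468 × 101151 = 47.3389 m.
Combined displacement = (76.035² + 47.3389²)^½ ≈ 89.5672 m.

90 metres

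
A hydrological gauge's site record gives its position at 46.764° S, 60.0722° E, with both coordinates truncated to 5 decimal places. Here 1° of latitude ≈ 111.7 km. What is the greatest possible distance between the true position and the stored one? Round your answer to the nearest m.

1 m

Truncating at 5 decimal places can drop up to a full unit in the last place, so each coordinate may be off by as much as 1e-05°.
Latitude error → 1e-05 × 111700 = 1.117 m along the meridian.
East–west component at 46.764°: 1e-05° × 111700 × cos 46.764° ≈ 1e-05 × 76515.1 ≈ 0.765151 m.
Worst case both components are at the extreme and orthogonal: √(1.117² + 0.765151²) ≈ 1.35394 m.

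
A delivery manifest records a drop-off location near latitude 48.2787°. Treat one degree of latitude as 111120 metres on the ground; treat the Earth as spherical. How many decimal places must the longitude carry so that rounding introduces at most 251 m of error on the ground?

At 48.2787° one degree of longitude covers 111120 × cos 48.2787° ≈ 111120 × 0.6655 ≈ 73951.2 m.
With N decimal places the half-ulp bound is 0.5·10⁻ᴺ°, or 0.5·10⁻ᴺ × 73951.2 m on the ground.
Setting 36975.6 × 10⁻ᴺ ≤ 251 gives 10ᴺ ≥ 147.3, i.e. N ≥ 2.17.
At 2 places the error can reach 370 m, but 3 places keeps it to 37 m.

3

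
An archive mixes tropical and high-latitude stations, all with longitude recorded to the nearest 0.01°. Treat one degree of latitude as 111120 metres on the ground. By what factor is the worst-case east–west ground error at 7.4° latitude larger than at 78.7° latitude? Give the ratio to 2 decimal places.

Rounding to 2 decimal places leaves the longitude within ±0.005° of the true value.
Error at 7.4° = 0.005° × 111120 × cos 7.4° ≈ 555.6 × 0.9917 = 550.97 m.
At 78.7°: 0.005° × 111120 × cos 78.7° = 0.005 × 111120 × 0.1959 ≈ 108.87 m.
Ratio: 550.97 / 108.87 = cos 7.4° / cos 78.7° ≈ 5.0609.

5.06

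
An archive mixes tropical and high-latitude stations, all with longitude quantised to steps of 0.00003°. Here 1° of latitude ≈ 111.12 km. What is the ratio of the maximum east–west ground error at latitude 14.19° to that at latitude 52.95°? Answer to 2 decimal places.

With a 0.00003° grid the true value lies within half a step, ±0.00003°/2 = ±1.5e-05°, of the stored one.
At 14.19°: 1.5e-05° × 111120 × cos 14.19° = 1.5e-05 × 111120 × 0.9695 ≈ 1.6159 m.
At 52.95°: 1.5e-05° × 111120 × cos 52.95° = 1.5e-05 × 111120 × 0.6025 ≈ 1.0043 m.
Ratio: 1.6159 / 1.0043 = cos 14.19° / cos 52.95° ≈ 1.6091.

1.61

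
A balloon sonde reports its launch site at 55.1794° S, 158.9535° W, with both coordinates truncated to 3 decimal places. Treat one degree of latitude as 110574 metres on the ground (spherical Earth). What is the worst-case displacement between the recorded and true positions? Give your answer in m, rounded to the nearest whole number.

Truncating at 3 decimal places can drop up to a full unit in the last place, so each coordinate may be off by as much as 0.001°.
Latitude error → 0.001 × 110574 = 110.574 m along the meridian.
E–W at 55.1794°: 0.001° × 110574 × cos 55.1794° = 0.001 × 110574 × 0.5710 ≈ 63.1387 m.
Worst case both components are at the extreme and orthogonal: √(110.574² + 63.1387²) ≈ 127.331 m.

127 m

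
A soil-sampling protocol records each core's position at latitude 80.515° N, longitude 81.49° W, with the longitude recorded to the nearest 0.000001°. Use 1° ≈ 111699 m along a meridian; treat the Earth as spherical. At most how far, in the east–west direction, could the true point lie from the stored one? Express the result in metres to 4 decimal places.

0.0092 metres

Rounding to 6 decimal places leaves the longitude within ±5e-07° of the true value.
At latitude 80.515° a degree of longitude spans 111699 m × cos 80.515° = 111699 × 0.1648 ≈ 18406.8 m.
Maximum E–W displacement: 5e-07 × 18406.8 = 0.00920341 m.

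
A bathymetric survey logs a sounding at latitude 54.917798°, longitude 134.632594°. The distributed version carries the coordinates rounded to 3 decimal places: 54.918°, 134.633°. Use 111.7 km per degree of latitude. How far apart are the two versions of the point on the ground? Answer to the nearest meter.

The latitude changed by -0.000202° and the longitude by -0.000406°.
North–south shift: -0.000202 × 111700 = -22.5634 m.
E–W at 54.918°: -0.000406° × 111700 × cos 54.918° = -0.000406 × 111700 × 0.5747 ≈ -26.0649 m.
Hypotenuse of the two orthogonal shifts: √(22.5634² + 26.0649²) = 34.4745 m.

34 meters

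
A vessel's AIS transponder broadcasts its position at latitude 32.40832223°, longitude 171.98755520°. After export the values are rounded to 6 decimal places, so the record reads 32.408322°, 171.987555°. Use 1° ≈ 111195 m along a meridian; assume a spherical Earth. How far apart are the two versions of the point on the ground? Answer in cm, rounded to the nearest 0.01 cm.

3.17 cm

The latitude changed by +0.00000023° and the longitude by +0.00000020°.
N–S: 0.00000023° × 111195 m/° = 0.0255749 m.
E–W at 32.4083°: 0.00000020° × 111195 × cos 32.4083° = 0.00000020 × 111195 × 0.8443 ≈ 0.0187753 m.
Hypotenuse of the two orthogonal shifts: √(0.0255749² + 0.0187753²) = 0.0317267 m.
That is 0.0317267 m = 3.1727 cm.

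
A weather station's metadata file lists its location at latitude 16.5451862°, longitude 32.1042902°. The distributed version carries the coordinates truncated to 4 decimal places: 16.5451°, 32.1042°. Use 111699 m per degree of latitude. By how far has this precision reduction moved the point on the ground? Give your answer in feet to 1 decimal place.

Δlat = 16.5451862 − 16.5451 = +0.0000862°; Δlon = 32.1042902 − 32.1042 = +0.0000902°.
N–S: 0.0000862° × 111699 m/° = 9.62845 m.
East–west at this latitude: 0.0000902° × 111699 × cos 16.5451° ≈ 0.0000902 × 107074 = 9.65809 m.
Combined displacement = (9.62845² + 9.65809²)^½ ≈ 13.6377 m.
In feet: 13.6377 m ÷ 0.3048 ≈ 44.743 ft.

44.7 feet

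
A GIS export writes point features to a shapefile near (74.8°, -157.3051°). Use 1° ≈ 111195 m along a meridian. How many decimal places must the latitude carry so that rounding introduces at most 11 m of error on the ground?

One degree of latitude covers 111195 m.
With N decimal places the half-ulp bound is 0.5·10⁻ᴺ°, or 0.5·10⁻ᴺ × 111195 m on the ground.
Setting 55597.5 × 10⁻ᴺ ≤ 11 gives 10ᴺ ≥ 5054, i.e. N ≥ 3.70.
N = 3 would give 55.6 m (too coarse); N = 4 gives 5.56 m ≤ 11 m.

4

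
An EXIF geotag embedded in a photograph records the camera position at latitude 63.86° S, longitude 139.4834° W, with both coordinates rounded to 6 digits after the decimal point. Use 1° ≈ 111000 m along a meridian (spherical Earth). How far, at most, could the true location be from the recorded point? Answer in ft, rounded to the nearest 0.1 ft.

Rounding to 6 decimal places leaves each coordinate within ±5e-07° of the true value.
Latitude error → 5e-07 × 111000 = 0.0555 m along the meridian.
East–west component at 63.86°: 5e-07° × 111000 × cos 63.86° ≈ 5e-07 × 48902.8 ≈ 0.0244514 m.
The two errors are perpendicular, so the maximum displacement is √(0.0555² + 0.0244514²) ≈ 0.0606475 m.
In feet: 0.0606475 m ÷ 0.3048 ≈ 0.19897 ft.

0.2 ft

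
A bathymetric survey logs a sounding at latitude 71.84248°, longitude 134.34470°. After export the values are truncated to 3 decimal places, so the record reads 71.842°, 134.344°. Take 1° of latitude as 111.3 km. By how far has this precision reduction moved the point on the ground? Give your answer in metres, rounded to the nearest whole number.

The latitude changed by +0.00048° and the longitude by +0.00070°.
N–S: 0.00048° × 111300 m/° = 53.424 m.
East–west at this latitude: 0.00070° × 111300 × cos 71.842° ≈ 0.00070 × 34685.4 = 24.2798 m.
Combined displacement = (53.424² + 24.2798²)^½ ≈ 58.6825 m.

59 metres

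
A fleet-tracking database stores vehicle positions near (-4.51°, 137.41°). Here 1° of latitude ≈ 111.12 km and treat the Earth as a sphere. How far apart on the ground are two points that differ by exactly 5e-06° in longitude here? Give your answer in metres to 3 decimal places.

One degree of longitude here spans 111120 × cos 4.51° = 111120 × 0.9969 ≈ 110776 m; 5e-06° of that is 0.55388 m.

0.554 metres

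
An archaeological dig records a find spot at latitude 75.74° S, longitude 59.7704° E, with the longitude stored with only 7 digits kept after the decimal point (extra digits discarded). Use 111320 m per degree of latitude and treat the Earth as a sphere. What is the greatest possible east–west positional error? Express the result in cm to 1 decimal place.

Truncating at 7 decimal places can drop up to a full unit in the last place, so the longitude may be off by as much as 1e-07°.
Parallels shrink by cos φ, so at 75.74° a degree of longitude is 111320 × 0.2463 ≈ 27420.6 m.
East–west error: 1e-07° × 27420.6 m/° ≈ 0.00274206 m.
That is 0.00274206 m = 0.27421 cm.

0.3 cm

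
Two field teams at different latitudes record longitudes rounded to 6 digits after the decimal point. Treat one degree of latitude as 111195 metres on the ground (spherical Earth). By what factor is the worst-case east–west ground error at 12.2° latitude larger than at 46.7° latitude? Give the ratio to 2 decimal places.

Rounding to 6 decimal places leaves the longitude within ±5e-07° of the true value.
At 12.2°: 5e-07° × 111195 × cos 12.2° = 5e-07 × 111195 × 0.9774 ≈ 0.054342 m.
At 46.7°: 5e-07° × 111195 × cos 46.7° = 5e-07 × 111195 × 0.6858 ≈ 0.03813 m.
Ratio: 0.054342 / 0.03813 = cos 12.2° / cos 46.7° ≈ 1.4252.

1.43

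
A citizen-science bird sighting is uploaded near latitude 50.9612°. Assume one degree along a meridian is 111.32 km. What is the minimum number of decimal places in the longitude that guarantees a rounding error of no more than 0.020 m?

At 50.9612° one degree of longitude covers 111320 × cos 50.9612° ≈ 111320 × 0.6298 ≈ 70114.5 m.
Rounding to N decimal places gives at most 0.5 × 10⁻ᴺ degrees of error, i.e. 0.5 × 10⁻ᴺ × 70114.5 m.
Setting 35057.3 × 10⁻ᴺ ≤ 0.020 gives 10ᴺ ≥ 1.753e+06, i.e. N ≥ 6.24.
So 7 decimal places suffice (0.00351 m); 6 would allow up to 0.0351 m.

7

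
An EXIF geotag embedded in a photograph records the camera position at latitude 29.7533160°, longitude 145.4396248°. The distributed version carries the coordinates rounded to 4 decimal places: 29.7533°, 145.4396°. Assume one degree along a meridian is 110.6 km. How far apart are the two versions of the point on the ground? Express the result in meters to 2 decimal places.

2.97 meters

Δlat = 29.7533160 − 29.7533 = +0.0000160°; Δlon = 145.4396248 − 145.4396 = +0.0000248°.
North–south shift: 0.0000160 × 110600 = 1.7696 m.
E–W at 29.7533°: 0.0000248° × 110600 × cos 29.7533° = 0.0000248 × 110600 × 0.8682 ≈ 2.38129 m.
Combined displacement = (1.7696² + 2.38129²)^½ ≈ 2.96682 m.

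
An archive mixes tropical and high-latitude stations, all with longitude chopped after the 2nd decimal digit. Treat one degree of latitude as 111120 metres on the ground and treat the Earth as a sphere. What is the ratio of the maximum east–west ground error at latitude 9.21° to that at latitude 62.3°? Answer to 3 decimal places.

2.124

Truncating at 2 decimal places can drop up to a full unit in the last place, so the longitude may be off by as much as 0.01°.
At 9.21°: 0.01° × 111120 × cos 9.21° = 0.01 × 111120 × 0.9871 ≈ 1096.9 m.
At 62.3°: 0.01° × 111120 × cos 62.3° = 0.01 × 111120 × 0.4648 ≈ 516.53 m.
The ratio reduces to cos 9.21° / cos 62.3° = 0.9871/0.4648 ≈ 2.1235.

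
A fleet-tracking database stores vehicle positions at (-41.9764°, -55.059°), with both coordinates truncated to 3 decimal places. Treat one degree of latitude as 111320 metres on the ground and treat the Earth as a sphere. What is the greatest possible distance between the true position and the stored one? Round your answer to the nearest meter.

139 meters

Truncating at 3 decimal places can drop up to a full unit in the last place, so each coordinate may be off by as much as 0.001°.
Latitude error → 0.001 × 111320 = 111.32 m along the meridian.
E–W at 41.9764°: 0.001° × 111320 × cos 41.9764° = 0.001 × 111320 × 0.7434 ≈ 82.7576 m.
The two errors are perpendicular, so the maximum displacement is √(111.32² + 82.7576²) ≈ 138.712 m.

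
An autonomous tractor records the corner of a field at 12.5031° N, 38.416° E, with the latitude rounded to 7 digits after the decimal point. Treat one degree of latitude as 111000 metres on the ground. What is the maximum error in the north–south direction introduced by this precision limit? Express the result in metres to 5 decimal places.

Rounding to 7 decimal places leaves the latitude within ±5e-08° of the true value.
Along the meridian that is 5e-08° × 111000 m/° = 0.00555 m.

0.00555 metres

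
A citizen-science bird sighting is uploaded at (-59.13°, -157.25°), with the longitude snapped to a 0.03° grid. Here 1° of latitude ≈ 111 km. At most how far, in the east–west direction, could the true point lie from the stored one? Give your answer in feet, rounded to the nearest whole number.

2803 feet

With a 0.03° grid the true value lies within half a step, ±0.03°/2 = ±0.015°, of the stored one.
At latitude 59.13° a degree of longitude spans 111000 m × cos 59.13° = 111000 × 0.5131 ≈ 56953.2 m.
So at most 0.015° × 56953.2 ≈ 854.298 m east–west.
In feet: 854.298 m ÷ 0.3048 ≈ 2802.8 ft.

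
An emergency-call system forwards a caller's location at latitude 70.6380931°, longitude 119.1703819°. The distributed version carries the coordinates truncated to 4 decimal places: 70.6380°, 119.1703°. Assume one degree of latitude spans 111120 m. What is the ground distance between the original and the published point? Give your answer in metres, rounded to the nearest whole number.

11 metres

The latitude changed by +0.0000931° and the longitude by +0.0000819°.
N–S: 0.0000931° × 111120 m/° = 10.3453 m.
E–W at 70.638°: 0.0000819° × 111120 × cos 70.638° = 0.0000819 × 111120 × 0.3315 ≈ 3.01721 m.
Combined displacement = (10.3453² + 3.01721²)^½ ≈ 10.7763 m.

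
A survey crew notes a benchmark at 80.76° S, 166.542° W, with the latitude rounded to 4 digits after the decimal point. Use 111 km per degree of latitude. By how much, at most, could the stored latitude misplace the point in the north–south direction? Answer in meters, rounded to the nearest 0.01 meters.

5.55 meters

Rounding to 4 decimal places leaves the latitude within ±5e-05° of the true value.
Along the meridian that is 5e-05° × 111000 m/° = 5.55 m.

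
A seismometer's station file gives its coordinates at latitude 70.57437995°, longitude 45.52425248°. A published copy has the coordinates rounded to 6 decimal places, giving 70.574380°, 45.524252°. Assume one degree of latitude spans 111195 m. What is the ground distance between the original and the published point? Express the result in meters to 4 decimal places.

0.0186 meters

Δlat = 70.57437995 − 70.574380 = -0.00000005°; Δlon = 45.52425248 − 45.524252 = +0.00000048°.
N–S: -0.00000005° × 111195 m/° = -0.00555975 m.
East–west at this latitude: 0.00000048° × 111195 × cos 70.5744° ≈ 0.00000048 × 36981.6 = 0.0177511 m.
Distance: √(0.00555975² + 0.0177511²) ≈ 0.0186015 m.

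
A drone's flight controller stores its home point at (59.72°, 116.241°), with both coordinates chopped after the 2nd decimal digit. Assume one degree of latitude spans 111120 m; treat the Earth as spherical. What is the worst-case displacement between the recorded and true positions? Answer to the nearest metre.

1244 metres

Truncating at 2 decimal places can drop up to a full unit in the last place, so each coordinate may be off by as much as 0.01°.
North–south component: 0.01° × 111120 = 1111.2 m.
East–west component at 59.72°: 0.01° × 111120 × cos 59.72° ≈ 0.01 × 56029.6 ≈ 560.296 m.
The two errors are perpendicular, so the maximum displacement is √(1111.2² + 560.296²) ≈ 1244.47 m.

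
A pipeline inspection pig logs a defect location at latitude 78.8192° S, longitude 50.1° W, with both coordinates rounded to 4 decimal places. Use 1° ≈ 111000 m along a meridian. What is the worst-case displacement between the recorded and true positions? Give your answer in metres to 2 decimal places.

5.65 metres

Rounding to 4 decimal places leaves each coordinate within ±5e-05° of the true value.
N–S: 5e-05° × 111000 m/° = 5.55 m.
Longitude error → 5e-05 × 111000 × cos 78.8192° = 5e-05 × 111000 × 0.1939 ≈ 1.07618 m.
The two errors are perpendicular, so the maximum displacement is √(5.55² + 1.07618²) ≈ 5.65338 m.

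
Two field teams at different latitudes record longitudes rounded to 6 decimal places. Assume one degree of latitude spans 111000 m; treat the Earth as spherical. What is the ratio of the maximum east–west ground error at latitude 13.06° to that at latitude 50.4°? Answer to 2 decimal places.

Rounding to 6 decimal places leaves the longitude within ±5e-07° of the true value.
Error at 13.06° = 5e-07° × 111000 × cos 13.06° ≈ 0.0555 × 0.9741 = 0.054064 m.
Error at 50.4° = 5e-07° × 111000 × cos 50.4° ≈ 0.0555 × 0.6374 = 0.035377 m.
The ratio reduces to cos 13.06° / cos 50.4° = 0.9741/0.6374 ≈ 1.5282.

1.53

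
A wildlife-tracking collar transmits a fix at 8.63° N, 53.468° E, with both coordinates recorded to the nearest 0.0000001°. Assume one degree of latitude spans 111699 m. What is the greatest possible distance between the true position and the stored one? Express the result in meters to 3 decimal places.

Rounding to 7 decimal places leaves each coordinate within ±5e-08° of the true value.
N–S: 5e-08° × 111699 m/° = 0.00558495 m.
E–W at 8.63°: 5e-08° × 111699 × cos 8.63° = 5e-08 × 111699 × 0.9887 ≈ 0.00552172 m.
The two errors are perpendicular, so the maximum displacement is √(0.00558495² + 0.00552172²) ≈ 0.00785373 m.

0.008 meters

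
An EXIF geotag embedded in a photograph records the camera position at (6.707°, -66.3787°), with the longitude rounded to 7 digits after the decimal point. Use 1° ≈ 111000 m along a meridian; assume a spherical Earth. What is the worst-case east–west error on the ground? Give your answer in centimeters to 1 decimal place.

Rounding to 7 decimal places leaves the longitude within ±5e-08° of the true value.
One degree of longitude at 6.707° is 111000 × cos 6.707° ≈ 111000 × 0.9932 = 110240 m.
East–west error: 5e-08° × 110240 m/° ≈ 0.00551202 m.
That is 0.00551202 m = 0.5512 cm.

0.6 centimeters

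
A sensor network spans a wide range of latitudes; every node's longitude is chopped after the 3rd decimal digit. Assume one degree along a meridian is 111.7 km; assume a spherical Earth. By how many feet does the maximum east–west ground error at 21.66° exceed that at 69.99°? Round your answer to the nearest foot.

Truncating at 3 decimal places can drop up to a full unit in the last place, so the longitude may be off by as much as 0.001°.
Error at 21.66° = 0.001° × 111700 × cos 21.66° ≈ 111.7 × 0.9294 = 103.81 m.
At 69.99°: 0.001° × 111700 × cos 69.99° = 0.001 × 111700 × 0.3422 ≈ 38.222 m.
So the lower-latitude error exceeds the higher by 103.81 − 38.222 = 65.591 m.
Converting: 65.5909 m × 3.2808 ft/m ≈ 215.19 ft.

215 feet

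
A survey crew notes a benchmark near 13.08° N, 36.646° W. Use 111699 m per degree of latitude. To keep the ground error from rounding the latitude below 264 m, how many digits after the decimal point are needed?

One degree of latitude covers 111699 m.
With N decimal places the half-ulp bound is 0.5·10⁻ᴺ°, or 0.5·10⁻ᴺ × 111699 m on the ground.
Setting 55849.5 × 10⁻ᴺ ≤ 264 gives 10ᴺ ≥ 211.6, i.e. N ≥ 2.33.
So 3 decimal places suffice (55.8 m); 2 would allow up to 558 m.

3 decimal places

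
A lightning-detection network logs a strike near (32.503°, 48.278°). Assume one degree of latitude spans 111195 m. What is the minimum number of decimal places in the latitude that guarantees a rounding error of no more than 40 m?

4 decimal places

One degree of latitude covers 111195 m.
With N decimal places the half-ulp bound is 0.5·10⁻ᴺ°, or 0.5·10⁻ᴺ × 111195 m on the ground.
Need 0.5 × 111195 × 10⁻ᴺ ≤ 40 → 10⁻ᴺ ≤ 7.195e-04, so N ≥ 3.14.
N = 3 would give 55.6 m (too coarse); N = 4 gives 5.56 m ≤ 40 m.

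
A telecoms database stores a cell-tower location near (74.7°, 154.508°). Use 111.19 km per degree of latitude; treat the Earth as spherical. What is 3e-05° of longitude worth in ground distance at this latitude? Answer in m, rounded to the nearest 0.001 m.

At 74.7° a degree of longitude is 111190 × cos 74.7° ≈ 29340 m, so 3e-05° corresponds to 0.880201 m.

0.880 m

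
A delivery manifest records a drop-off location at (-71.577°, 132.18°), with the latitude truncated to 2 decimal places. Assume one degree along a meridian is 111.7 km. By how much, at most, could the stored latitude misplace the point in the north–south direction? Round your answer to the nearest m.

Truncating at 2 decimal places can drop up to a full unit in the last place, so the latitude may be off by as much as 0.01°.
So the N–S error is at most 0.01 × 111700 = 1117 m.

1117 m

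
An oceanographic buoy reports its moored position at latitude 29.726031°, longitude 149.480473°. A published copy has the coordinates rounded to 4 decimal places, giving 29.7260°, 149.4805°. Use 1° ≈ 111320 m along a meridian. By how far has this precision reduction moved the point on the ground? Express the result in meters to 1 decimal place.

4.3 meters

Δlat = 29.726031 − 29.7260 = +0.000031°; Δlon = 149.480473 − 149.4805 = -0.000027°.
North–south shift: 0.000031 × 111320 = 3.45092 m.
East–west at this latitude: -0.000027° × 111320 × cos 29.726° ≈ -0.000027 × 96671 = -2.61012 m.
Combined displacement = (3.45092² + 2.61012²)^½ ≈ 4.32684 m.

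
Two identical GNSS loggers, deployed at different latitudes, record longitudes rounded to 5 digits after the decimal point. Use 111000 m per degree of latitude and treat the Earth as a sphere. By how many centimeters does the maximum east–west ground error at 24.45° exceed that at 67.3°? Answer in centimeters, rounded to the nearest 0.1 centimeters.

29.1 centimeters

Rounding to 5 decimal places leaves the longitude within ±5e-06° of the true value.
At 24.45°: 5e-06° × 111000 × cos 24.45° = 5e-06 × 111000 × 0.9103 ≈ 0.50523 m.
At 67.3°: 5e-06° × 111000 × cos 67.3° = 5e-06 × 111000 × 0.3859 ≈ 0.21418 m.
So the lower-latitude error exceeds the higher by 0.50523 − 0.21418 = 0.29105 m.
That is 0.291051 m = 29.105 cm.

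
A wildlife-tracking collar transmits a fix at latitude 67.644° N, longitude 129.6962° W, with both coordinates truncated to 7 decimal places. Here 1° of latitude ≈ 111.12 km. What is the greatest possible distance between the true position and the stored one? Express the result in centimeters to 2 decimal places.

1.19 centimeters

Truncating at 7 decimal places can drop up to a full unit in the last place, so each coordinate may be off by as much as 1e-07°.
North–south component: 1e-07° × 111120 = 0.011112 m.
Longitude error → 1e-07 × 111120 × cos 67.644° = 1e-07 × 111120 × 0.3804 ≈ 0.00422656 m.
Combining orthogonally: (0.011112² + 0.00422656²)^½ ≈ 0.0118887 m.
That is 0.0118887 m = 1.1889 cm.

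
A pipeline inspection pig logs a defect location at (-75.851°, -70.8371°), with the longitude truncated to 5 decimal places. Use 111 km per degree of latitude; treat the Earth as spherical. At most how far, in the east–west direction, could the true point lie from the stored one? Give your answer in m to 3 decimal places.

Truncating at 5 decimal places can drop up to a full unit in the last place, so the longitude may be off by as much as 1e-05°.
One degree of longitude at 75.851° is 111000 × cos 75.851° ≈ 111000 × 0.2444 = 27133.3 m.
East–west error: 1e-05° × 27133.3 m/° ≈ 0.271333 m.

0.271 m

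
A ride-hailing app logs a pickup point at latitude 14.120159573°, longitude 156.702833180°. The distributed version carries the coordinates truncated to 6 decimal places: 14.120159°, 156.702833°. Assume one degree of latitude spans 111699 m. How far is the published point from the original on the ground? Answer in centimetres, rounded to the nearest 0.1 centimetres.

Δlat = 14.120159573 − 14.120159 = +0.000000573°; Δlon = 156.702833180 − 156.702833 = +0.000000180°.
N–S: 0.000000573° × 111699 m/° = 0.0640035 m.
East–west at this latitude: 0.000000180° × 111699 × cos 14.1202° ≈ 0.000000180 × 108324 = 0.0194983 m.
Distance: √(0.0640035² + 0.0194983²) ≈ 0.0669077 m.
That is 0.0669077 m = 6.6908 cm.

6.7 centimetres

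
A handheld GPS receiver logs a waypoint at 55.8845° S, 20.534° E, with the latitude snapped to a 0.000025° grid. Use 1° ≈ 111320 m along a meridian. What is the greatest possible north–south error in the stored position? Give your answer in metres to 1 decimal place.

With a 0.000025° grid the true value lies within half a step, ±0.000025°/2 = ±1.25e-05°, of the stored one.
North–south distance: 1.25e-05° × 111320 m/° = 1.3915 m.

1.4 metres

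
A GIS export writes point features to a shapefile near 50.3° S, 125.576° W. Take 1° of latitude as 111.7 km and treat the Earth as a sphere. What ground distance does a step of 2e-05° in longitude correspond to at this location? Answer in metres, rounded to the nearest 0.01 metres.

1.43 metres

One degree of longitude here spans 111700 × cos 50.3° = 111700 × 0.6388 ≈ 71350.4 m; 2e-05° of that is 1.42701 m.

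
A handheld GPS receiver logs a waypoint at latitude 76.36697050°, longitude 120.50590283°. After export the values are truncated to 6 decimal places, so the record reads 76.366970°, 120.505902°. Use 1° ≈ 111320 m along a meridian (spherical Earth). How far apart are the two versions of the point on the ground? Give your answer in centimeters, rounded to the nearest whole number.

The latitude changed by +0.00000050° and the longitude by +0.00000083°.
North–south shift: 0.00000050 × 111320 = 0.05566 m.
East–west at this latitude: 0.00000083° × 111320 × cos 76.367° ≈ 0.00000083 × 26238.4 = 0.0217779 m.
Hypotenuse of the two orthogonal shifts: √(0.05566² + 0.0217779²) = 0.0597688 m.
That is 0.0597688 m = 5.9769 cm.

6 centimeters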